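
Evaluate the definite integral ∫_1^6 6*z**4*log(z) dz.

-1866 + 46656*log(6)/5

Integrate by parts once (u = ln z, dv = 6*z**4 dz).
An antiderivative is F(z) = 6*z**5*(5*log(z) - 1)/25.
Then F(6) - F(1) = (-46656/25 + 46656*log(6)/5) - (-6/25) = -1866 + 46656*log(6)/5.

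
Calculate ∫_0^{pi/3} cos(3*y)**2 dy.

pi/6

Use the identity cos^2(3*y) = (1 + cos(6*y))/2.
An antiderivative is F(y) = y/2 + sin(6*y)/12.
Then F(pi/3) - F(0) = (pi/6) - (0) = pi/6.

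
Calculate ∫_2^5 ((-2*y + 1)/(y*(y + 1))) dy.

log(5/16)

Factor the denominator: y**2 + y = (y + 1)y.
Partial fractions: (-2*y + 1)/(y*(y + 1)) = -3/(y + 1) + 1/y.
An antiderivative is F(y) = log(y) - 3*log(y + 1).
Then F(5) - F(2) = (-3*log(3) - 3*log(2) + log(5)) - (log(2/27)) = log(5/16).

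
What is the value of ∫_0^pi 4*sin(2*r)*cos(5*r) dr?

Use the identity sin(2*r)cos(5*r) = [sin(7*r) + sin(-3*r)]/2.
An antiderivative is F(r) = 2*cos(3*r)/3 - 2*cos(7*r)/7.
Then F(pi) - F(0) = (-8/21) - (8/21) = -16/21.

-16/21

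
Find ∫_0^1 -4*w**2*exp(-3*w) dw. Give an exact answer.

-8/27 + 68*exp(-3)/27

Integrate by parts twice (u = w^2, dv = -4*exp(-3*w) dw).
An antiderivative is F(w) = (36*w**2 + 24*w + 8)*exp(-3*w)/27.
Then F(1) - F(0) = (68*exp(-3)/27) - (8/27) = -8/27 + 68*exp(-3)/27.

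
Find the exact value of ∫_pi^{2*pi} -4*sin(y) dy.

An antiderivative is F(y) = 4*cos(y).
Then F(2*pi) - F(pi) = (4) - (-4) = 8.

8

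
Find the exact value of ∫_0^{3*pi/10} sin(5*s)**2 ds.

3*pi/20

Use the identity sin^2(5*s) = (1 - cos(10*s))/2.
An antiderivative is F(s) = s/2 - sin(10*s)/20.
Then F(3*pi/10) - F(0) = (3*pi/20) - (0) = 3*pi/20.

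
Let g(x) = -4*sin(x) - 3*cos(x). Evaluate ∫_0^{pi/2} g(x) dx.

An antiderivative is F(x) = -3*sin(x) + 4*cos(x).
Then F(pi/2) - F(0) = (-3) - (4) = -7.

-7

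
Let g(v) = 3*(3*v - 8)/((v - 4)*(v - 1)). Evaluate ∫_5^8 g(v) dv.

-2*log(2) + 5*log(7)

Factor the denominator: v**2 - 5*v + 4 = (v - 1)(v - 4).
Partial fractions: 3*(3*v - 8)/((v - 4)*(v - 1)) = 5/(v - 1) + 4/(v - 4).
An antiderivative is F(v) = 4*log(v - 4) + 5*log(v - 1).
Then F(8) - F(5) = (8*log(2) + 5*log(7)) - (10*log(2)) = -2*log(2) + 5*log(7).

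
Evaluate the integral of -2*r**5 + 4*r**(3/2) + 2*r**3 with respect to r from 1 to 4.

-11879/10

By the power rule, an antiderivative is F(r) = -r**6/3 + 8*r**(5/2)/5 + r**4/2.
Then F(4) - F(1) = (-17792/15) - (53/30) = -11879/10.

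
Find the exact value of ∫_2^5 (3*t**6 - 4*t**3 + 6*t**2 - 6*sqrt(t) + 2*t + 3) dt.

By the power rule, an antiderivative is F(t) = 3*t**7/7 - t**4 - 4*t**(3/2) + 2*t**3 + t**2 + 3*t.
Then F(5) - F(2) = (232030/7 - 20*sqrt(5)) - (454/7 - 8*sqrt(2)) = -20*sqrt(5) + 8*sqrt(2) + 231576/7.

-20*sqrt(5) + 8*sqrt(2) + 231576/7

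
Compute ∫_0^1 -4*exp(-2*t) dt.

An antiderivative is F(t) = 2*exp(-2*t).
Then F(1) - F(0) = (2*exp(-2)) - (2) = -2 + 2*exp(-2).

-2 + 2*exp(-2)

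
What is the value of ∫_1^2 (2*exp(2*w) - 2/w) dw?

-exp(2) - log(4) + exp(4)

An antiderivative is F(w) = exp(2*w) - 2*log(w).
Then F(2) - F(1) = (-log(4) + exp(4)) - (exp(2)) = -exp(2) - log(4) + exp(4).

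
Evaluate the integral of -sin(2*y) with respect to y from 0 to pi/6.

-1/4

An antiderivative is F(y) = cos(2*y)/2.
Then F(pi/6) - F(0) = (1/4) - (1/2) = -1/4.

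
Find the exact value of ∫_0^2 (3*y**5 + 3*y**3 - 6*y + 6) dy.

By the power rule, an antiderivative is F(y) = y**6/2 + 3*y**4/4 - 3*y**2 + 6*y.
Then F(2) - F(0) = (44) - (0) = 44.

44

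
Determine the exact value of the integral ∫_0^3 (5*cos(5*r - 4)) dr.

Let u = 5*r - 4, so du = 5 dr. When r = 0, u = -4; when r = 3, u = 11.
The integral becomes ∫ cos(u) du from -4 to 11, with antiderivative sin(u).
Back in r: F(r) = sin(5*r - 4).
Then F(3) - F(0) = (sin(11)) - (-sin(4)) = sin(11) + sin(4).

sin(11) + sin(4)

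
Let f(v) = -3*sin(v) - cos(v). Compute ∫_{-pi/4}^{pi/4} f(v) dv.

An antiderivative is F(v) = -sin(v) + 3*cos(v).
Then F(pi/4) - F(-pi/4) = (sqrt(2)) - (2*sqrt(2)) = -sqrt(2).

-sqrt(2)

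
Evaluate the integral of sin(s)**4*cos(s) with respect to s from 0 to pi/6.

Let u = sin(s), so du = cos(s) ds. When s = 0, u = 0; when s = pi/6, u = 1/2.
The integral becomes ∫ u**4 du from 0 to 1/2, with antiderivative u**5/5.
Back in s: F(s) = sin(s)**5/5.
Then F(pi/6) - F(0) = (1/160) - (0) = 1/160.

1/160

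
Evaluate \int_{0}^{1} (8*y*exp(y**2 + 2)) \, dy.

Let u = y**2 + 2, so du = 2*y dy. When y = 0, u = 2; when y = 1, u = 3.
The integral becomes 4·∫ exp(u) du from 2 to 3, with antiderivative 4*exp(u).
Back in y: F(y) = 4*exp(y**2 + 2).
Then F(1) - F(0) = (4*exp(3)) - (4*exp(2)) = -4*(1 - exp(1))*exp(2).

-4*(1 - exp(1))*exp(2)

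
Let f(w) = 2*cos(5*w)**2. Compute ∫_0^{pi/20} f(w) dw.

Use the identity cos^2(5*w) = (1 + cos(10*w))/2.
An antiderivative is F(w) = w + sin(10*w)/10.
Then F(pi/20) - F(0) = (1/10 + pi/20) - (0) = 1/10 + pi/20.

1/10 + pi/20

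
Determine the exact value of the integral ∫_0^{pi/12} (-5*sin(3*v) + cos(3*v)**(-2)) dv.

An antiderivative is F(v) = 5*cos(3*v)/3 + tan(3*v)/3.
Then F(pi/12) - F(0) = (1/3 + 5*sqrt(2)/6) - (5/3) = -4/3 + 5*sqrt(2)/6.

-4/3 + 5*sqrt(2)/6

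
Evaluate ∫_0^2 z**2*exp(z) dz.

-2 + 2*exp(2)

Integrate by parts twice (u = z^2, dv = exp(z) dz).
An antiderivative is F(z) = (z**2 - 2*z + 2)*exp(z).
Then F(2) - F(0) = (2*exp(2)) - (2) = -2 + 2*exp(2).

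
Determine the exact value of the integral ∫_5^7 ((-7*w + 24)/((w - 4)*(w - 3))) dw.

-4*log(3) - 3*log(2)

Factor the denominator: w**2 - 7*w + 12 = (w - 3)(w - 4).
Partial fractions: (-7*w + 24)/((w - 4)*(w - 3)) = -3/(w - 3) - 4/(w - 4).
An antiderivative is F(w) = -4*log(w - 4) - 3*log(w - 3).
Then F(7) - F(5) = (-4*log(3) - 6*log(2)) - (-log(8)) = -4*log(3) - 3*log(2).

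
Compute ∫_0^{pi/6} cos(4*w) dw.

sqrt(3)/8

An antiderivative is F(w) = sin(4*w)/4.
Then F(pi/6) - F(0) = (sqrt(3)/8) - (0) = sqrt(3)/8.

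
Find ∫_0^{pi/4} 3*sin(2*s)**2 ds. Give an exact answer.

Use the identity sin^2(2*s) = (1 - cos(4*s))/2.
An antiderivative is F(s) = 3*s/2 - 3*sin(4*s)/8.
Then F(pi/4) - F(0) = (3*pi/8) - (0) = 3*pi/8.

3*pi/8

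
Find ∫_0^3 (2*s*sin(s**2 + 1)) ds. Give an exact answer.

cos(1) - cos(10)

Let u = s**2 + 1, so du = 2*s ds. When s = 0, u = 1; when s = 3, u = 10.
The integral becomes ∫ sin(u) du from 1 to 10, with antiderivative -cos(u).
Back in s: F(s) = -cos(s**2 + 1).
Then F(3) - F(0) = (-cos(10)) - (-cos(1)) = cos(1) - cos(10).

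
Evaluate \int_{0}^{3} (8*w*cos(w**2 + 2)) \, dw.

4*sin(11) - 4*sin(2)

Let u = w**2 + 2, so du = 2*w dw. When w = 0, u = 2; when w = 3, u = 11.
The integral becomes 4·∫ cos(u) du from 2 to 11, with antiderivative 4*sin(u).
Back in w: F(w) = 4*sin(w**2 + 2).
Then F(3) - F(0) = (4*sin(11)) - (4*sin(2)) = 4*sin(11) - 4*sin(2).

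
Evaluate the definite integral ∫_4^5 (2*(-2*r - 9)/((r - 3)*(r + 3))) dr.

Factor the denominator: r**2 - 9 = (r + 3)(r - 3).
Partial fractions: 2*(-2*r - 9)/((r - 3)*(r + 3)) = 1/(r + 3) - 5/(r - 3).
An antiderivative is F(r) = -5*log(r - 3) + log(r + 3).
Then F(5) - F(4) = (-log(4)) - (log(7)) = -log(28).

-log(28)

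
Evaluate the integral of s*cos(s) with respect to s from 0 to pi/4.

Integrate by parts once (u = s, dv = cos(s) ds).
An antiderivative is F(s) = s*sin(s) + cos(s).
Then F(pi/4) - F(0) = (sqrt(2)*(pi + 4)/8) - (1) = -1 + sqrt(2)*pi/8 + sqrt(2)/2.

-1 + sqrt(2)*pi/8 + sqrt(2)/2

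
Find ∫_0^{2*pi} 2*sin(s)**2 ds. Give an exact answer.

Use the identity sin^2(s) = (1 - cos(2*s))/2.
An antiderivative is F(s) = s - sin(2*s)/2.
Then F(2*pi) - F(0) = (2*pi) - (0) = 2*pi.

2*pi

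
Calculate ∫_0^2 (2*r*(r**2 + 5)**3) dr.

1484

Let u = r**2 + 5, so du = 2*r dr. When r = 0, u = 5; when r = 2, u = 9.
The integral becomes ∫ u**3 du from 5 to 9, with antiderivative u**4/4.
Back in r: F(r) = (r**2 + 5)**4/4.
Then F(2) - F(0) = (6561/4) - (625/4) = 1484.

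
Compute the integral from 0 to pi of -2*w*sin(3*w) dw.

Integrate by parts once (u = w, dv = -2*sin(3*w) dw).
An antiderivative is F(w) = 2*w*cos(3*w)/3 - 2*sin(3*w)/9.
Then F(pi) - F(0) = (-2*pi/3) - (0) = -2*pi/3.

-2*pi/3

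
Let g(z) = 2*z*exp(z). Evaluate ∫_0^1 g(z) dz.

2

Integrate by parts once (u = z, dv = 2*exp(z) dz).
An antiderivative is F(z) = (2*z - 2)*exp(z).
Then F(1) - F(0) = (0) - (-2) = 2.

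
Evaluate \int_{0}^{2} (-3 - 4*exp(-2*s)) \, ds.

-8 + 2*exp(-4)

An antiderivative is F(s) = -3*s + 2*exp(-2*s).
Then F(2) - F(0) = (-6 + 2*exp(-4)) - (2) = -8 + 2*exp(-4).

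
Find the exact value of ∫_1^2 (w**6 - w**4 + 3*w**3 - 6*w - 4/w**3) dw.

By the power rule, an antiderivative is F(w) = w**7/7 - w**5/5 + 3*w**4/4 - 3*w**2 + 2/w**2.
Then F(2) - F(1) = (867/70) - (-43/140) = 1777/140.

1777/140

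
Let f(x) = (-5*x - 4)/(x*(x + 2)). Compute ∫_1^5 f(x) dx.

Factor the denominator: x**2 + 2*x = (x + 2)x.
Partial fractions: (-5*x - 4)/(x*(x + 2)) = -3/(x + 2) - 2/x.
An antiderivative is F(x) = -2*log(x) - 3*log(x + 2).
Then F(5) - F(1) = (-3*log(7) - 2*log(5)) - (-log(27)) = -3*log(7) - 2*log(5) + 3*log(3).

-3*log(7) - 2*log(5) + 3*log(3)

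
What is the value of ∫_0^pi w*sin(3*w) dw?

Integrate by parts once (u = w, dv = sin(3*w) dw).
An antiderivative is F(w) = -w*cos(3*w)/3 + sin(3*w)/9.
Then F(pi) - F(0) = (pi/3) - (0) = pi/3.

pi/3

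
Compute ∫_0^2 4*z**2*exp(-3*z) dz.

8/27 - 200*exp(-6)/27

Integrate by parts twice (u = z^2, dv = 4*exp(-3*z) dz).
An antiderivative is F(z) = (-36*z**2 - 24*z - 8)*exp(-3*z)/27.
Then F(2) - F(0) = (-200*exp(-6)/27) - (-8/27) = 8/27 - 200*exp(-6)/27.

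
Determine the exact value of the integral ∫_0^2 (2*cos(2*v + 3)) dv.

-sin(3) + sin(7)

Let u = 2*v + 3, so du = 2 dv. When v = 0, u = 3; when v = 2, u = 7.
The integral becomes ∫ cos(u) du from 3 to 7, with antiderivative sin(u).
Back in v: F(v) = sin(2*v + 3).
Then F(2) - F(0) = (sin(7)) - (sin(3)) = -sin(3) + sin(7).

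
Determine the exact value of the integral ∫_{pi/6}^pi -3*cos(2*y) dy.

An antiderivative is F(y) = -3*sin(2*y)/2.
Then F(pi) - F(pi/6) = (0) - (-3*sqrt(3)/4) = 3*sqrt(3)/4.

3*sqrt(3)/4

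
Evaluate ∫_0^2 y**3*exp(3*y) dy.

2/27 + 46*exp(6)/27

Integrate by parts 3 times (u = y^3, dv = exp(3*y) dy).
An antiderivative is F(y) = (9*y**3 - 9*y**2 + 6*y - 2)*exp(3*y)/27.
Then F(2) - F(0) = (46*exp(6)/27) - (-2/27) = 2/27 + 46*exp(6)/27.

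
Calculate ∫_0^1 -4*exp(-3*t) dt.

-4/3 + 4*exp(-3)/3

An antiderivative is F(t) = 4*exp(-3*t)/3.
Then F(1) - F(0) = (4*exp(-3)/3) - (4/3) = -4/3 + 4*exp(-3)/3.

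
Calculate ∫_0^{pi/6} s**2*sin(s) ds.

-2 - sqrt(3)*pi**2/72 + pi/6 + sqrt(3)

Integrate by parts twice (u = s^2, dv = sin(s) ds).
An antiderivative is F(s) = -s**2*cos(s) + 2*s*sin(s) + 2*cos(s).
Then F(pi/6) - F(0) = (-sqrt(3)*pi**2/72 + pi/6 + sqrt(3)) - (2) = -2 - sqrt(3)*pi**2/72 + pi/6 + sqrt(3).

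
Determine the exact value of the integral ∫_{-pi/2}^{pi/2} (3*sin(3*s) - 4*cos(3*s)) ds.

An antiderivative is F(s) = -4*sin(3*s)/3 - cos(3*s).
Then F(pi/2) - F(-pi/2) = (4/3) - (-4/3) = 8/3.

8/3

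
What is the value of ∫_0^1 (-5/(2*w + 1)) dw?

-5*log(3)/2

An antiderivative is F(w) = -5*log(2*w + 1)/2.
Then F(1) - F(0) = (-5*log(3)/2) - (0) = -5*log(3)/2.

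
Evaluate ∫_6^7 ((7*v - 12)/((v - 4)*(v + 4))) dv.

-5*log(5) - 7*log(2) + 2*log(3) + 5*log(11)

Factor the denominator: v**2 - 16 = (v + 4)(v - 4).
Partial fractions: (7*v - 12)/((v - 4)*(v + 4)) = 5/(v + 4) + 2/(v - 4).
An antiderivative is F(v) = 2*log(v - 4) + 5*log(v + 4).
Then F(7) - F(6) = (2*log(3) + 5*log(11)) - (7*log(2) + 5*log(5)) = -5*log(5) - 7*log(2) + 2*log(3) + 5*log(11).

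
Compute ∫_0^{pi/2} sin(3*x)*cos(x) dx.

Use the identity sin(3*x)cos(x) = [sin(4*x) + sin(2*x)]/2.
An antiderivative is F(x) = -cos(2*x)/4 - cos(4*x)/8.
Then F(pi/2) - F(0) = (1/8) - (-3/8) = 1/2.

1/2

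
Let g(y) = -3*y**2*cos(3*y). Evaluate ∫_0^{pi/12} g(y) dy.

sqrt(2)*(-8*pi - pi**2 + 32)/288

Integrate by parts twice (u = y^2, dv = -3*cos(3*y) dy).
An antiderivative is F(y) = -y**2*sin(3*y) - 2*y*cos(3*y)/3 + 2*sin(3*y)/9.
Then F(pi/12) - F(0) = (sqrt(2)*(-8*pi - pi**2 + 32)/288) - (0) = sqrt(2)*(-8*pi - pi**2 + 32)/288.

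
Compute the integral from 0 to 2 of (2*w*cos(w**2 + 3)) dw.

Let u = w**2 + 3, so du = 2*w dw. When w = 0, u = 3; when w = 2, u = 7.
The integral becomes ∫ cos(u) du from 3 to 7, with antiderivative sin(u).
Back in w: F(w) = sin(w**2 + 3).
Then F(2) - F(0) = (sin(7)) - (sin(3)) = -sin(3) + sin(7).

-sin(3) + sin(7)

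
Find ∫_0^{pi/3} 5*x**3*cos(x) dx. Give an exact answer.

Integrate by parts 3 times (u = x^3, dv = 5*cos(x) dx).
An antiderivative is F(x) = 5*x**3*sin(x) + 15*x**2*cos(x) - 30*x*sin(x) - 30*cos(x).
Then F(pi/3) - F(0) = (-5*sqrt(3)*pi - 15 + 5*sqrt(3)*pi**3/54 + 5*pi**2/6) - (-30) = -5*sqrt(3)*pi + 5*sqrt(3)*pi**3/54 + 5*pi**2/6 + 15.

-5*sqrt(3)*pi + 5*sqrt(3)*pi**3/54 + 5*pi**2/6 + 15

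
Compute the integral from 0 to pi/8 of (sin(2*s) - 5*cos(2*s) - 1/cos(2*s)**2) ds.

-3*sqrt(2)/2

An antiderivative is F(s) = -5*sin(2*s)/2 - cos(2*s)/2 - tan(2*s)/2.
Then F(pi/8) - F(0) = (-3*sqrt(2)/2 - 1/2) - (-1/2) = -3*sqrt(2)/2.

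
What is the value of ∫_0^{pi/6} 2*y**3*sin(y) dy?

-6 - sqrt(3)*pi**3/216 + pi**2/12 + sqrt(3)*pi

Integrate by parts 3 times (u = y^3, dv = 2*sin(y) dy).
An antiderivative is F(y) = -2*y**3*cos(y) + 6*y**2*sin(y) + 12*y*cos(y) - 12*sin(y).
Then F(pi/6) - F(0) = (-6 - sqrt(3)*pi**3/216 + pi**2/12 + sqrt(3)*pi) - (0) = -6 - sqrt(3)*pi**3/216 + pi**2/12 + sqrt(3)*pi.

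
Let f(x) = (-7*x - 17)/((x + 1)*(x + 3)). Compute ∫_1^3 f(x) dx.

-log(72)

Factor the denominator: x**2 + 4*x + 3 = (x + 3)(x + 1).
Partial fractions: (-7*x - 17)/((x + 1)*(x + 3)) = -2/(x + 3) - 5/(x + 1).
An antiderivative is F(x) = -5*log(x + 1) - 2*log(x + 3).
Then F(3) - F(1) = (-12*log(2) - 2*log(3)) - (-9*log(2)) = -log(72).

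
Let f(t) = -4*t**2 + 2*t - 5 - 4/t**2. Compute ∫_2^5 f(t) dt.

By the power rule, an antiderivative is F(t) = -4*t**3/3 + t**2 - 5*t + 4/t.
Then F(5) - F(2) = (-2488/15) - (-44/3) = -756/5.

-756/5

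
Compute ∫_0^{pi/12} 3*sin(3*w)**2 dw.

Use the identity sin^2(3*w) = (1 - cos(6*w))/2.
An antiderivative is F(w) = 3*w/2 - sin(6*w)/4.
Then F(pi/12) - F(0) = (-1/4 + pi/8) - (0) = -1/4 + pi/8.

-1/4 + pi/8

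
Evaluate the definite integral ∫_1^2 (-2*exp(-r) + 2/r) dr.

-2*exp(-1) + 2*exp(-2) + 2*log(2)

An antiderivative is F(r) = 2*log(r) + 2*exp(-r).
Then F(2) - F(1) = (2*exp(-2) + 2*log(2)) - (2*exp(-1)) = -2*exp(-1) + 2*exp(-2) + 2*log(2).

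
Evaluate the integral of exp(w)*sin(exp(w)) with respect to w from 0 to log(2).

Let u = exp(w), so du = exp(w) dw. When w = 0, u = 1; when w = log(2), u = 2.
The integral becomes ∫ sin(u) du from 1 to 2, with antiderivative -cos(u).
Back in w: F(w) = -cos(exp(w)).
Then F(log(2)) - F(0) = (-cos(2)) - (-cos(1)) = -cos(2) + cos(1).

-cos(2) + cos(1)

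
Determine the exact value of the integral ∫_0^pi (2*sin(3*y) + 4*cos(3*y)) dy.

4/3

An antiderivative is F(y) = 4*sin(3*y)/3 - 2*cos(3*y)/3.
Then F(pi) - F(0) = (2/3) - (-2/3) = 4/3.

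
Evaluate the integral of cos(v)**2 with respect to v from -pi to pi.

Use the identity cos^2(v) = (1 + cos(2*v))/2.
An antiderivative is F(v) = v/2 + sin(2*v)/4.
Then F(pi) - F(-pi) = (pi/2) - (-pi/2) = pi.

pi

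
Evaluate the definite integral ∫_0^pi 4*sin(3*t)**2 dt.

Use the identity sin^2(3*t) = (1 - cos(6*t))/2.
An antiderivative is F(t) = 2*t - sin(6*t)/3.
Then F(pi) - F(0) = (2*pi) - (0) = 2*pi.

2*pi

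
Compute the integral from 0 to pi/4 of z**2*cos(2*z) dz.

-1/4 + pi**2/32

Integrate by parts twice (u = z^2, dv = cos(2*z) dz).
An antiderivative is F(z) = z**2*sin(2*z)/2 + z*cos(2*z)/2 - sin(2*z)/4.
Then F(pi/4) - F(0) = (-1/4 + pi**2/32) - (0) = -1/4 + pi**2/32.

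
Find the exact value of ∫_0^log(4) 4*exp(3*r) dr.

84

Let u = exp(r), so du = exp(r) dr. When r = 0, u = 1; when r = log(4), u = 4.
The integral becomes 4·∫ u**2 du from 1 to 4, with antiderivative 4*u**3/3.
Back in r: F(r) = 4*exp(3*r)/3.
Then F(log(4)) - F(0) = (256/3) - (4/3) = 84.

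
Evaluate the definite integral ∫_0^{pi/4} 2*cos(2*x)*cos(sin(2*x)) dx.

sin(1)

Let u = sin(2*x), so du = 2*cos(2*x) dx. When x = 0, u = 0; when x = pi/4, u = 1.
The integral becomes ∫ cos(u) du from 0 to 1, with antiderivative sin(u).
Back in x: F(x) = sin(sin(2*x)).
Then F(pi/4) - F(0) = (sin(1)) - (0) = sin(1).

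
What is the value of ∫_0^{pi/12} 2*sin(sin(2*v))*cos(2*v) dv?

Let u = sin(2*v), so du = 2*cos(2*v) dv. When v = 0, u = 0; when v = pi/12, u = 1/2.
The integral becomes ∫ sin(u) du from 0 to 1/2, with antiderivative -cos(u).
Back in v: F(v) = -cos(sin(2*v)).
Then F(pi/12) - F(0) = (-cos(1/2)) - (-1) = 1 - cos(1/2).

1 - cos(1/2)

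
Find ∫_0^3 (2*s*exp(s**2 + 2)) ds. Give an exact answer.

Let u = s**2 + 2, so du = 2*s ds. When s = 0, u = 2; when s = 3, u = 11.
The integral becomes ∫ exp(u) du from 2 to 11, with antiderivative exp(u).
Back in s: F(s) = exp(s**2 + 2).
Then F(3) - F(0) = (exp(11)) - (exp(2)) = -exp(2) + exp(11).

-exp(2) + exp(11)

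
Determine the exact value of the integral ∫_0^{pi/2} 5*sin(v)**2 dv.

5*pi/4

Use the identity sin^2(v) = (1 - cos(2*v))/2.
An antiderivative is F(v) = 5*v/2 - 5*sin(2*v)/4.
Then F(pi/2) - F(0) = (5*pi/4) - (0) = 5*pi/4.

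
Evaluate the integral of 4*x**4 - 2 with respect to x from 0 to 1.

By the power rule, an antiderivative is F(x) = 4*x**5/5 - 2*x.
Then F(1) - F(0) = (-6/5) - (0) = -6/5.

-6/5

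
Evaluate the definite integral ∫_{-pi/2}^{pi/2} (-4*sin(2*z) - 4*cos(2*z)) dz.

0

An antiderivative is F(z) = -2*sin(2*z) + 2*cos(2*z).
Then F(pi/2) - F(-pi/2) = (-2) - (-2) = 0.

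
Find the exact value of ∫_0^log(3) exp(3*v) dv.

26/3

Let u = exp(v), so du = exp(v) dv. When v = 0, u = 1; when v = log(3), u = 3.
The integral becomes ∫ u**2 du from 1 to 3, with antiderivative u**3/3.
Back in v: F(v) = exp(3*v)/3.
Then F(log(3)) - F(0) = (9) - (1/3) = 26/3.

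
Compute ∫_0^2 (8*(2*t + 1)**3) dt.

Let u = 2*t + 1, so du = 2 dt. When t = 0, u = 1; when t = 2, u = 5.
The integral becomes 4·∫ u**3 du from 1 to 5, with antiderivative u**4.
Back in t: F(t) = (2*t + 1)**4.
Then F(2) - F(0) = (625) - (1) = 624.

624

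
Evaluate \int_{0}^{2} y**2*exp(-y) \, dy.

2 - 10*exp(-2)

Integrate by parts twice (u = y^2, dv = exp(-y) dy).
An antiderivative is F(y) = (-y**2 - 2*y - 2)*exp(-y).
Then F(2) - F(0) = (-10*exp(-2)) - (-2) = 2 - 10*exp(-2).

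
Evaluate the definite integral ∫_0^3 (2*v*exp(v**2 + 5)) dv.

-exp(5) + exp(14)

Let u = v**2 + 5, so du = 2*v dv. When v = 0, u = 5; when v = 3, u = 14.
The integral becomes ∫ exp(u) du from 5 to 14, with antiderivative exp(u).
Back in v: F(v) = exp(v**2 + 5).
Then F(3) - F(0) = (exp(14)) - (exp(5)) = -exp(5) + exp(14).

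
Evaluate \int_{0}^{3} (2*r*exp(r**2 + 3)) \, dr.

-exp(3) + exp(12)

Let u = r**2 + 3, so du = 2*r dr. When r = 0, u = 3; when r = 3, u = 12.
The integral becomes ∫ exp(u) du from 3 to 12, with antiderivative exp(u).
Back in r: F(r) = exp(r**2 + 3).
Then F(3) - F(0) = (exp(12)) - (exp(3)) = -exp(3) + exp(12).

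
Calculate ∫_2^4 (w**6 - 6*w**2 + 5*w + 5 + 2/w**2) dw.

31511/14

By the power rule, an antiderivative is F(w) = w**7/7 - 2*w**3 + 5*w**2/2 + 5*w - 2/w.
Then F(4) - F(2) = (31809/14) - (149/7) = 31511/14.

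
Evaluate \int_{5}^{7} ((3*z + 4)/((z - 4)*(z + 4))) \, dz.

Factor the denominator: z**2 - 16 = (z + 4)(z - 4).
Partial fractions: (3*z + 4)/((z - 4)*(z + 4)) = 1/(z + 4) + 2/(z - 4).
An antiderivative is F(z) = 2*log(z - 4) + log(z + 4).
Then F(7) - F(5) = (log(99)) - (log(9)) = log(11).

log(11)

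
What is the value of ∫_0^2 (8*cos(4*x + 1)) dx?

-2*sin(1) + 2*sin(9)

Let u = 4*x + 1, so du = 4 dx. When x = 0, u = 1; when x = 2, u = 9.
The integral becomes 2·∫ cos(u) du from 1 to 9, with antiderivative 2*sin(u).
Back in x: F(x) = 2*sin(4*x + 1).
Then F(2) - F(0) = (2*sin(9)) - (2*sin(1)) = -2*sin(1) + 2*sin(9).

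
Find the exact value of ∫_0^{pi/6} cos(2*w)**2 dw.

Use the identity cos^2(2*w) = (1 + cos(4*w))/2.
An antiderivative is F(w) = w/2 + sin(4*w)/8.
Then F(pi/6) - F(0) = (sqrt(3)/16 + pi/12) - (0) = sqrt(3)/16 + pi/12.

sqrt(3)/16 + pi/12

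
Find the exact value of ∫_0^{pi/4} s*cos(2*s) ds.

Integrate by parts once (u = s, dv = cos(2*s) ds).
An antiderivative is F(s) = s*sin(2*s)/2 + cos(2*s)/4.
Then F(pi/4) - F(0) = (pi/8) - (1/4) = -1/4 + pi/8.

-1/4 + pi/8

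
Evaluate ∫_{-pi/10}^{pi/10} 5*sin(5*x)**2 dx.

Use the identity sin^2(5*x) = (1 - cos(10*x))/2.
An antiderivative is F(x) = 5*x/2 - sin(10*x)/4.
Then F(pi/10) - F(-pi/10) = (pi/4) - (-pi/4) = pi/2.

pi/2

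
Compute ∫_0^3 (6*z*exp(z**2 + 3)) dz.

Let u = z**2 + 3, so du = 2*z dz. When z = 0, u = 3; when z = 3, u = 12.
The integral becomes 3·∫ exp(u) du from 3 to 12, with antiderivative 3*exp(u).
Back in z: F(z) = 3*exp(z**2 + 3).
Then F(3) - F(0) = (3*exp(12)) - (3*exp(3)) = -3*(1 - exp(9))*exp(3).

-3*(1 - exp(9))*exp(3)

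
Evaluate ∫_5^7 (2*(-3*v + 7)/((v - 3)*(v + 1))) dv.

-11*log(2) + 5*log(3)

Factor the denominator: v**2 - 2*v - 3 = (v + 1)(v - 3).
Partial fractions: 2*(-3*v + 7)/((v - 3)*(v + 1)) = -5/(v + 1) - 1/(v - 3).
An antiderivative is F(v) = -log(v - 3) - 5*log(v + 1).
Then F(7) - F(5) = (-17*log(2)) - (-5*log(3) - 6*log(2)) = -11*log(2) + 5*log(3).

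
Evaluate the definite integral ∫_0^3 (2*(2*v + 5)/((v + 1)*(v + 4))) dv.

Factor the denominator: v**2 + 5*v + 4 = (v + 4)(v + 1).
Partial fractions: 2*(2*v + 5)/((v + 1)*(v + 4)) = 2/(v + 4) + 2/(v + 1).
An antiderivative is F(v) = 2*log(v + 1) + 2*log(v + 4).
Then F(3) - F(0) = (4*log(2) + 2*log(7)) - (log(16)) = log(49).

log(49)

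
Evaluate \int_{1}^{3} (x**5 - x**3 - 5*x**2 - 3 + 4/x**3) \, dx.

By the power rule, an antiderivative is F(x) = x**6/6 - x**4/4 - 5*x**3/3 - 3*x - 2/x**2.
Then F(3) - F(1) = (1693/36) - (-27/4) = 484/9.

484/9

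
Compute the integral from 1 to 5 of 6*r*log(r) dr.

Integrate by parts once (u = ln r, dv = 6*r dr).
An antiderivative is F(r) = 3*r**2*(2*log(r) - 1)/2.
Then F(5) - F(1) = (-75/2 + 75*log(5)) - (-3/2) = -36 + 75*log(5).

-36 + 75*log(5)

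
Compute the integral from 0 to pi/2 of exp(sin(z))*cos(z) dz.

Let u = sin(z), so du = cos(z) dz. When z = 0, u = 0; when z = pi/2, u = 1.
The integral becomes ∫ exp(u) du from 0 to 1, with antiderivative exp(u).
Back in z: F(z) = exp(sin(z)).
Then F(pi/2) - F(0) = (E) - (1) = -1 + E.

-1 + E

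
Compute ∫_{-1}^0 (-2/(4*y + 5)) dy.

-log(5)/2

An antiderivative is F(y) = -log(4*y + 5)/2.
Then F(0) - F(-1) = (-log(5)/2) - (0) = -log(5)/2.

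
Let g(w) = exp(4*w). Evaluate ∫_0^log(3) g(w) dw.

Let u = exp(w), so du = exp(w) dw. When w = 0, u = 1; when w = log(3), u = 3.
The integral becomes ∫ u**3 du from 1 to 3, with antiderivative u**4/4.
Back in w: F(w) = exp(4*w)/4.
Then F(log(3)) - F(0) = (81/4) - (1/4) = 20.

20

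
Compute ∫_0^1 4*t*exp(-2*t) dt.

Integrate by parts once (u = t, dv = 4*exp(-2*t) dt).
An antiderivative is F(t) = (-2*t - 1)*exp(-2*t).
Then F(1) - F(0) = (-3*exp(-2)) - (-1) = 1 - 3*exp(-2).

1 - 3*exp(-2)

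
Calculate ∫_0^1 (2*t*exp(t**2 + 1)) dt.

Let u = t**2 + 1, so du = 2*t dt. When t = 0, u = 1; when t = 1, u = 2.
The integral becomes ∫ exp(u) du from 1 to 2, with antiderivative exp(u).
Back in t: F(t) = exp(t**2 + 1).
Then F(1) - F(0) = (exp(2)) - (exp(1)) = -exp(1) + exp(2).

-exp(1) + exp(2)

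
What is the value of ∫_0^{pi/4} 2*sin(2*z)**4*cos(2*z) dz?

Let u = sin(2*z), so du = 2*cos(2*z) dz. When z = 0, u = 0; when z = pi/4, u = 1.
The integral becomes ∫ u**4 du from 0 to 1, with antiderivative u**5/5.
Back in z: F(z) = sin(2*z)**5/5.
Then F(pi/4) - F(0) = (1/5) - (0) = 1/5.

1/5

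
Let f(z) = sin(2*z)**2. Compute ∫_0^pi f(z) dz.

pi/2

Use the identity sin^2(2*z) = (1 - cos(4*z))/2.
An antiderivative is F(z) = z/2 - sin(4*z)/8.
Then F(pi) - F(0) = (pi/2) - (0) = pi/2.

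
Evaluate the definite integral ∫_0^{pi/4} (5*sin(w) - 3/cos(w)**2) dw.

2 - 5*sqrt(2)/2

An antiderivative is F(w) = -5*cos(w) - 3*tan(w).
Then F(pi/4) - F(0) = (-5*sqrt(2)/2 - 3) - (-5) = 2 - 5*sqrt(2)/2.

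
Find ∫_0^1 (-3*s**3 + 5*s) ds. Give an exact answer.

7/4

By the power rule, an antiderivative is F(s) = -3*s**4/4 + 5*s**2/2.
Then F(1) - F(0) = (7/4) - (0) = 7/4.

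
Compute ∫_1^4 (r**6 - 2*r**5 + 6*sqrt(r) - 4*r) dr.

6814/7

By the power rule, an antiderivative is F(r) = r**7/7 - r**6/3 + 4*r**(3/2) - 2*r**2.
Then F(4) - F(1) = (20480/21) - (38/21) = 6814/7.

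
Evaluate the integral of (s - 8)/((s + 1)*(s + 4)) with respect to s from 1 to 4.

Factor the denominator: s**2 + 5*s + 4 = (s + 4)(s + 1).
Partial fractions: (s - 8)/((s + 1)*(s + 4)) = 4/(s + 4) - 3/(s + 1).
An antiderivative is F(s) = -3*log(s + 1) + 4*log(s + 4).
Then F(4) - F(1) = (-3*log(5) + 12*log(2)) - (-3*log(2) + 4*log(5)) = -7*log(5) + 15*log(2).

-7*log(5) + 15*log(2)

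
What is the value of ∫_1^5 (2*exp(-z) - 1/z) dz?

-log(5) - 2*exp(-5) + 2*exp(-1)

An antiderivative is F(z) = -log(z) - 2*exp(-z).
Then F(5) - F(1) = (-log(5) - 2*exp(-5)) - (-2*exp(-1)) = -log(5) - 2*exp(-5) + 2*exp(-1).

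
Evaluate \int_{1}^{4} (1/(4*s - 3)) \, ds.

An antiderivative is F(s) = log(4*s - 3)/4.
Then F(4) - F(1) = (log(13)/4) - (0) = log(13)/4.

log(13)/4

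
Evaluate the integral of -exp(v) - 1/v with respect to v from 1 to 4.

-exp(4) - log(4) + exp(1)

An antiderivative is F(v) = -exp(v) - log(v).
Then F(4) - F(1) = (-exp(4) - log(4)) - (-exp(1)) = -exp(4) - log(4) + exp(1).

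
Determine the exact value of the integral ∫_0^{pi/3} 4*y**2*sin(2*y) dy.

Integrate by parts twice (u = y^2, dv = 4*sin(2*y) dy).
An antiderivative is F(y) = -2*y**2*cos(2*y) + 2*y*sin(2*y) + cos(2*y).
Then F(pi/3) - F(0) = (-1/2 + pi**2/9 + sqrt(3)*pi/3) - (1) = -3/2 + pi**2/9 + sqrt(3)*pi/3.

-3/2 + pi**2/9 + sqrt(3)*pi/3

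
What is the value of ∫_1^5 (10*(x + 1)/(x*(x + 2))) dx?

-5*log(3) + 5*log(5) + 5*log(7)

Factor the denominator: x**2 + 2*x = (x + 2)x.
Partial fractions: 10*(x + 1)/(x*(x + 2)) = 5/(x + 2) + 5/x.
An antiderivative is F(x) = 5*log(x) + 5*log(x + 2).
Then F(5) - F(1) = (5*log(5) + 5*log(7)) - (5*log(3)) = -5*log(3) + 5*log(5) + 5*log(7).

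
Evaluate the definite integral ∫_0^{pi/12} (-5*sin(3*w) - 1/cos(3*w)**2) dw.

-2 + 5*sqrt(2)/6

An antiderivative is F(w) = 5*cos(3*w)/3 - tan(3*w)/3.
Then F(pi/12) - F(0) = (-1/3 + 5*sqrt(2)/6) - (5/3) = -2 + 5*sqrt(2)/6.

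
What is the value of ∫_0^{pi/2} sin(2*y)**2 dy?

Use the identity sin^2(2*y) = (1 - cos(4*y))/2.
An antiderivative is F(y) = y/2 - sin(4*y)/8.
Then F(pi/2) - F(0) = (pi/4) - (0) = pi/4.

pi/4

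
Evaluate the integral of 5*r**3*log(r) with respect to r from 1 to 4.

-1275/16 + 640*log(2)

Integrate by parts once (u = ln r, dv = 5*r**3 dr).
An antiderivative is F(r) = 5*r**4*(4*log(r) - 1)/16.
Then F(4) - F(1) = (-80 + 640*log(2)) - (-5/16) = -1275/16 + 640*log(2).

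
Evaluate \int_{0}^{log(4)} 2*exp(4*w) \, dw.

Let u = exp(w), so du = exp(w) dw. When w = 0, u = 1; when w = log(4), u = 4.
The integral becomes 2·∫ u**3 du from 1 to 4, with antiderivative u**4/2.
Back in w: F(w) = exp(4*w)/2.
Then F(log(4)) - F(0) = (128) - (1/2) = 255/2.

255/2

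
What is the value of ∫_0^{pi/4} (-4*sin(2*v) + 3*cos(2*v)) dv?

An antiderivative is F(v) = 3*sin(2*v)/2 + 2*cos(2*v).
Then F(pi/4) - F(0) = (3/2) - (2) = -1/2.

-1/2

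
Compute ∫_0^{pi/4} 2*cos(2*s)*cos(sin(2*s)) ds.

sin(1)

Let u = sin(2*s), so du = 2*cos(2*s) ds. When s = 0, u = 0; when s = pi/4, u = 1.
The integral becomes ∫ cos(u) du from 0 to 1, with antiderivative sin(u).
Back in s: F(s) = sin(sin(2*s)).
Then F(pi/4) - F(0) = (sin(1)) - (0) = sin(1).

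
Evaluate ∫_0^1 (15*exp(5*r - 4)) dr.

Let u = 5*r - 4, so du = 5 dr. When r = 0, u = -4; when r = 1, u = 1.
The integral becomes 3·∫ exp(u) du from -4 to 1, with antiderivative 3*exp(u).
Back in r: F(r) = 3*exp(5*r - 4).
Then F(1) - F(0) = (3*exp(1)) - (3*exp(-4)) = -(3 - 3*exp(5))*exp(-4).

-(3 - 3*exp(5))*exp(-4)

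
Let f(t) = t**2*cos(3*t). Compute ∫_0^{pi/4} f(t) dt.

sqrt(2)*(-24*pi - 32 + 9*pi**2)/864

Integrate by parts twice (u = t^2, dv = cos(3*t) dt).
An antiderivative is F(t) = t**2*sin(3*t)/3 + 2*t*cos(3*t)/9 - 2*sin(3*t)/27.
Then F(pi/4) - F(0) = (sqrt(2)*(-24*pi - 32 + 9*pi**2)/864) - (0) = sqrt(2)*(-24*pi - 32 + 9*pi**2)/864.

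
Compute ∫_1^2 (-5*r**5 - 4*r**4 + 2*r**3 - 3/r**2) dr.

-713/10

By the power rule, an antiderivative is F(r) = -5*r**6/6 - 4*r**5/5 + r**4/2 + 3/r.
Then F(2) - F(1) = (-2083/30) - (28/15) = -713/10.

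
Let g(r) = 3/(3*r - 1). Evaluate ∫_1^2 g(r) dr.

An antiderivative is F(r) = log(3*r - 1).
Then F(2) - F(1) = (log(5)) - (log(2)) = log(5/2).

log(5/2)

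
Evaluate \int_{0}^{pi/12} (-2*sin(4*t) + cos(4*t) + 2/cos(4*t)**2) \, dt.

-1/4 + 5*sqrt(3)/8

An antiderivative is F(t) = sin(4*t)/4 + cos(4*t)/2 + tan(4*t)/2.
Then F(pi/12) - F(0) = (1/4 + 5*sqrt(3)/8) - (1/2) = -1/4 + 5*sqrt(3)/8.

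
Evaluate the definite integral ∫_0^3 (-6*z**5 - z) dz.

By the power rule, an antiderivative is F(z) = -z**6 - z**2/2.
Then F(3) - F(0) = (-1467/2) - (0) = -1467/2.

-1467/2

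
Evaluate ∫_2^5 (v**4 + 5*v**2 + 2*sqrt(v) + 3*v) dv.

By the power rule, an antiderivative is F(v) = v**5/5 + 4*v**(3/2)/3 + 5*v**3/3 + 3*v**2/2.
Then F(5) - F(2) = (20*sqrt(5)/3 + 5225/6) - (8*sqrt(2)/3 + 386/15) = -8*sqrt(2)/3 + 20*sqrt(5)/3 + 8451/10.

-8*sqrt(2)/3 + 20*sqrt(5)/3 + 8451/10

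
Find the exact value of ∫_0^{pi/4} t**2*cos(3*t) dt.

sqrt(2)*(-24*pi - 32 + 9*pi**2)/864

Integrate by parts twice (u = t^2, dv = cos(3*t) dt).
An antiderivative is F(t) = t**2*sin(3*t)/3 + 2*t*cos(3*t)/9 - 2*sin(3*t)/27.
Then F(pi/4) - F(0) = (sqrt(2)*(-24*pi - 32 + 9*pi**2)/864) - (0) = sqrt(2)*(-24*pi - 32 + 9*pi**2)/864.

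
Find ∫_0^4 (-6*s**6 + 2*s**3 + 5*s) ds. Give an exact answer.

By the power rule, an antiderivative is F(s) = -6*s**7/7 + s**4/2 + 5*s**2/2.
Then F(4) - F(0) = (-97128/7) - (0) = -97128/7.

-97128/7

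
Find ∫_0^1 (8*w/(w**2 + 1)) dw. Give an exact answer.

Let u = w**2 + 1, so du = 2*w dw. When w = 0, u = 1; when w = 1, u = 2.
The integral becomes 4·∫ 1/u du from 1 to 2, with antiderivative 4*log(u).
Back in w: F(w) = 4*log(w**2 + 1).
Then F(1) - F(0) = (log(16)) - (0) = log(16).

log(16)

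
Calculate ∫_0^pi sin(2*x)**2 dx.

pi/2

Use the identity sin^2(2*x) = (1 - cos(4*x))/2.
An antiderivative is F(x) = x/2 - sin(4*x)/8.
Then F(pi) - F(0) = (pi/2) - (0) = pi/2.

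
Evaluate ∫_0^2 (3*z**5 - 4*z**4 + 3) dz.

62/5

By the power rule, an antiderivative is F(z) = z**6/2 - 4*z**5/5 + 3*z.
Then F(2) - F(0) = (62/5) - (0) = 62/5.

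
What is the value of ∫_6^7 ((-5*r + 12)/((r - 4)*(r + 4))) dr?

Factor the denominator: r**2 - 16 = (r + 4)(r - 4).
Partial fractions: (-5*r + 12)/((r - 4)*(r + 4)) = -4/(r + 4) - 1/(r - 4).
An antiderivative is F(r) = -log(r - 4) - 4*log(r + 4).
Then F(7) - F(6) = (-4*log(11) - log(3)) - (-4*log(5) - 5*log(2)) = -4*log(11) - log(3) + 5*log(2) + 4*log(5).

-4*log(11) - log(3) + 5*log(2) + 4*log(5)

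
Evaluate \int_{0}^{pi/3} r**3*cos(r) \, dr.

Integrate by parts 3 times (u = r^3, dv = cos(r) dr).
An antiderivative is F(r) = r**3*sin(r) + 3*r**2*cos(r) - 6*r*sin(r) - 6*cos(r).
Then F(pi/3) - F(0) = (-sqrt(3)*pi - 3 + sqrt(3)*pi**3/54 + pi**2/6) - (-6) = -sqrt(3)*pi + sqrt(3)*pi**3/54 + pi**2/6 + 3.

-sqrt(3)*pi + sqrt(3)*pi**3/54 + pi**2/6 + 3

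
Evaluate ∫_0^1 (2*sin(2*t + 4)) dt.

-cos(6) + cos(4)

Let u = 2*t + 4, so du = 2 dt. When t = 0, u = 4; when t = 1, u = 6.
The integral becomes ∫ sin(u) du from 4 to 6, with antiderivative -cos(u).
Back in t: F(t) = -cos(2*t + 4).
Then F(1) - F(0) = (-cos(6)) - (-cos(4)) = -cos(6) + cos(4).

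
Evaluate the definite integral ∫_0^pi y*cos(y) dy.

-2

Integrate by parts once (u = y, dv = cos(y) dy).
An antiderivative is F(y) = y*sin(y) + cos(y).
Then F(pi) - F(0) = (-1) - (1) = -2.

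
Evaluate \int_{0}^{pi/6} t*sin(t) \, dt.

Integrate by parts once (u = t, dv = sin(t) dt).
An antiderivative is F(t) = -t*cos(t) + sin(t).
Then F(pi/6) - F(0) = (-sqrt(3)*pi/12 + 1/2) - (0) = -sqrt(3)*pi/12 + 1/2.

-sqrt(3)*pi/12 + 1/2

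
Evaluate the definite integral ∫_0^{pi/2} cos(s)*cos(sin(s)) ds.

sin(1)

Let u = sin(s), so du = cos(s) ds. When s = 0, u = 0; when s = pi/2, u = 1.
The integral becomes ∫ cos(u) du from 0 to 1, with antiderivative sin(u).
Back in s: F(s) = sin(sin(s)).
Then F(pi/2) - F(0) = (sin(1)) - (0) = sin(1).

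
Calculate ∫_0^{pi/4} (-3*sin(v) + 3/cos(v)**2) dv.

3*sqrt(2)/2

An antiderivative is F(v) = 3*cos(v) + 3*tan(v).
Then F(pi/4) - F(0) = (3*sqrt(2)/2 + 3) - (3) = 3*sqrt(2)/2.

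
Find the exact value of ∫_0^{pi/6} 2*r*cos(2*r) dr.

-1/4 + sqrt(3)*pi/12

Integrate by parts once (u = r, dv = 2*cos(2*r) dr).
An antiderivative is F(r) = r*sin(2*r) + cos(2*r)/2.
Then F(pi/6) - F(0) = (1/4 + sqrt(3)*pi/12) - (1/2) = -1/4 + sqrt(3)*pi/12.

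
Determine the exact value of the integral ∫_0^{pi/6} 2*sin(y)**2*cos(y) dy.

Let u = sin(y), so du = cos(y) dy. When y = 0, u = 0; when y = pi/6, u = 1/2.
The integral becomes 2·∫ u**2 du from 0 to 1/2, with antiderivative 2*u**3/3.
Back in y: F(y) = 2*sin(y)**3/3.
Then F(pi/6) - F(0) = (1/12) - (0) = 1/12.

1/12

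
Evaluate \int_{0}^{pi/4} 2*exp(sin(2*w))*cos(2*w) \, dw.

-1 + E

Let u = sin(2*w), so du = 2*cos(2*w) dw. When w = 0, u = 0; when w = pi/4, u = 1.
The integral becomes ∫ exp(u) du from 0 to 1, with antiderivative exp(u).
Back in w: F(w) = exp(sin(2*w)).
Then F(pi/4) - F(0) = (E) - (1) = -1 + E.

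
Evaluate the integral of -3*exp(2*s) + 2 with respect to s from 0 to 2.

11/2 - 3*exp(4)/2

An antiderivative is F(s) = -3*exp(2*s)/2 + 2*s.
Then F(2) - F(0) = (4 - 3*exp(4)/2) - (-3/2) = 11/2 - 3*exp(4)/2.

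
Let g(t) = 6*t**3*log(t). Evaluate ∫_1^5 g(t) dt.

Integrate by parts once (u = ln t, dv = 6*t**3 dt).
An antiderivative is F(t) = 3*t**4*(4*log(t) - 1)/8.
Then F(5) - F(1) = (-1875/8 + 1875*log(5)/2) - (-3/8) = -234 + 1875*log(5)/2.

-234 + 1875*log(5)/2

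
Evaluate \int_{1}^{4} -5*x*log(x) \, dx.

75/4 - 80*log(2)

Integrate by parts once (u = ln x, dv = -5*x dx).
An antiderivative is F(x) = -5*x**2*(2*log(x) - 1)/4.
Then F(4) - F(1) = (20 - 80*log(2)) - (5/4) = 75/4 - 80*log(2).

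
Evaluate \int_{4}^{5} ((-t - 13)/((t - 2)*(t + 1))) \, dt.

Factor the denominator: t**2 - t - 2 = (t + 1)(t - 2).
Partial fractions: (-t - 13)/((t - 2)*(t + 1)) = 4/(t + 1) - 5/(t - 2).
An antiderivative is F(t) = -5*log(t - 2) + 4*log(t + 1).
Then F(5) - F(4) = (log(16/3)) - (-5*log(2) + 4*log(5)) = -4*log(5) - log(3) + 9*log(2).

-4*log(5) - log(3) + 9*log(2)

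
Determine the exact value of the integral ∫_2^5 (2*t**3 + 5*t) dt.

By the power rule, an antiderivative is F(t) = t**4/2 + 5*t**2/2.
Then F(5) - F(2) = (375) - (18) = 357.

357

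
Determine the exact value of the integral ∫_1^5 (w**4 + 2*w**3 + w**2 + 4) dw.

14912/15

By the power rule, an antiderivative is F(w) = w**5/5 + w**4/2 + w**3/3 + 4*w.
Then F(5) - F(1) = (5995/6) - (151/30) = 14912/15.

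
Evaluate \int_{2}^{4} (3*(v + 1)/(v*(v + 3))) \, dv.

log(98/25)

Factor the denominator: v**2 + 3*v = (v + 3)v.
Partial fractions: 3*(v + 1)/(v*(v + 3)) = 2/(v + 3) + 1/v.
An antiderivative is F(v) = log(v) + 2*log(v + 3).
Then F(4) - F(2) = (2*log(2) + 2*log(7)) - (log(50)) = log(98/25).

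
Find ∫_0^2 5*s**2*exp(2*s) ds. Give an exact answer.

Integrate by parts twice (u = s^2, dv = 5*exp(2*s) ds).
An antiderivative is F(s) = (10*s**2 - 10*s + 5)*exp(2*s)/4.
Then F(2) - F(0) = (25*exp(4)/4) - (5/4) = -5/4 + 25*exp(4)/4.

-5/4 + 25*exp(4)/4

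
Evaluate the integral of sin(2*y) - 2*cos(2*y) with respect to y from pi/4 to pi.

An antiderivative is F(y) = -sin(2*y) - cos(2*y)/2.
Then F(pi) - F(pi/4) = (-1/2) - (-1) = 1/2.

1/2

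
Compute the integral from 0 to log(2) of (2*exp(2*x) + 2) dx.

log(4) + 3

An antiderivative is F(x) = exp(2*x) + 2*x.
Then F(log(2)) - F(0) = (2*log(2) + 4) - (1) = log(4) + 3.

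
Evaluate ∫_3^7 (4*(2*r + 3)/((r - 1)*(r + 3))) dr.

2*log(3) + 3*log(5)

Factor the denominator: r**2 + 2*r - 3 = (r + 3)(r - 1).
Partial fractions: 4*(2*r + 3)/((r - 1)*(r + 3)) = 3/(r + 3) + 5/(r - 1).
An antiderivative is F(r) = 5*log(r - 1) + 3*log(r + 3).
Then F(7) - F(3) = (3*log(5) + 5*log(3) + 8*log(2)) - (3*log(3) + 8*log(2)) = 2*log(3) + 3*log(5).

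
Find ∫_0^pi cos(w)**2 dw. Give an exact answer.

pi/2

Use the identity cos^2(w) = (1 + cos(2*w))/2.
An antiderivative is F(w) = w/2 + sin(2*w)/4.
Then F(pi) - F(0) = (pi/2) - (0) = pi/2.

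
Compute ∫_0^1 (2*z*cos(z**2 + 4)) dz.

Let u = z**2 + 4, so du = 2*z dz. When z = 0, u = 4; when z = 1, u = 5.
The integral becomes ∫ cos(u) du from 4 to 5, with antiderivative sin(u).
Back in z: F(z) = sin(z**2 + 4).
Then F(1) - F(0) = (sin(5)) - (sin(4)) = sin(5) - sin(4).

sin(5) - sin(4)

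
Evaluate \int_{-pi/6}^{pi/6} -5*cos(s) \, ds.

An antiderivative is F(s) = -5*sin(s).
Then F(pi/6) - F(-pi/6) = (-5/2) - (5/2) = -5.

-5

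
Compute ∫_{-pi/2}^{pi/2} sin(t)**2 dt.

Use the identity sin^2(t) = (1 - cos(2*t))/2.
An antiderivative is F(t) = t/2 - sin(2*t)/4.
Then F(pi/2) - F(-pi/2) = (pi/4) - (-pi/4) = pi/2.

pi/2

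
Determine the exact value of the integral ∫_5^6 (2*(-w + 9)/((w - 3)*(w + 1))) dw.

Factor the denominator: w**2 - 2*w - 3 = (w + 1)(w - 3).
Partial fractions: 2*(-w + 9)/((w - 3)*(w + 1)) = -5/(w + 1) + 3/(w - 3).
An antiderivative is F(w) = 3*log(w - 3) - 5*log(w + 1).
Then F(6) - F(5) = (-5*log(7) + 3*log(3)) - (-5*log(3) - 2*log(2)) = -5*log(7) + 2*log(2) + 8*log(3).

-5*log(7) + 2*log(2) + 8*log(3)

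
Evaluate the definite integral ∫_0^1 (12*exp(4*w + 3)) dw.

Let u = 4*w + 3, so du = 4 dw. When w = 0, u = 3; when w = 1, u = 7.
The integral becomes 3·∫ exp(u) du from 3 to 7, with antiderivative 3*exp(u).
Back in w: F(w) = 3*exp(4*w + 3).
Then F(1) - F(0) = (3*exp(7)) - (3*exp(3)) = -3*(1 - exp(4))*exp(3).

-3*(1 - exp(4))*exp(3)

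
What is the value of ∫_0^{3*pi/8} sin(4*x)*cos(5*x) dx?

-4/9 + 5*sqrt(2 - sqrt(2))/18

Use the identity sin(4*x)cos(5*x) = [sin(9*x) + sin(-x)]/2.
An antiderivative is F(x) = cos(x)/2 - cos(9*x)/18.
Then F(3*pi/8) - F(0) = (5*sqrt(2 - sqrt(2))/18) - (4/9) = -4/9 + 5*sqrt(2 - sqrt(2))/18.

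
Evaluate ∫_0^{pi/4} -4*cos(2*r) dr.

An antiderivative is F(r) = -2*sin(2*r).
Then F(pi/4) - F(0) = (-2) - (0) = -2.

-2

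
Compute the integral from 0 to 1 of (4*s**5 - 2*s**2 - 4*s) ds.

By the power rule, an antiderivative is F(s) = 2*s**6/3 - 2*s**3/3 - 2*s**2.
Then F(1) - F(0) = (-2) - (0) = -2.

-2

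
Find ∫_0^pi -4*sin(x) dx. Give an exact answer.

-8

An antiderivative is F(x) = 4*cos(x).
Then F(pi) - F(0) = (-4) - (4) = -8.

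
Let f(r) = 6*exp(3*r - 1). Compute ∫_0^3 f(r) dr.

-(2 - 2*exp(9))*exp(-1)

Let u = 3*r - 1, so du = 3 dr. When r = 0, u = -1; when r = 3, u = 8.
The integral becomes 2·∫ exp(u) du from -1 to 8, with antiderivative 2*exp(u).
Back in r: F(r) = 2*exp(3*r - 1).
Then F(3) - F(0) = (2*exp(8)) - (2*exp(-1)) = -(2 - 2*exp(9))*exp(-1).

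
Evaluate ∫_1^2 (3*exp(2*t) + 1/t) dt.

An antiderivative is F(t) = 3*exp(2*t)/2 + log(t).
Then F(2) - F(1) = (log(2) + 3*exp(4)/2) - (3*exp(2)/2) = -3*exp(2)/2 + log(2) + 3*exp(4)/2.

-3*exp(2)/2 + log(2) + 3*exp(4)/2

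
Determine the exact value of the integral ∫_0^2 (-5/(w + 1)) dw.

-5*log(3)

An antiderivative is F(w) = -5*log(w + 1).
Then F(2) - F(0) = (-5*log(3)) - (0) = -5*log(3).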